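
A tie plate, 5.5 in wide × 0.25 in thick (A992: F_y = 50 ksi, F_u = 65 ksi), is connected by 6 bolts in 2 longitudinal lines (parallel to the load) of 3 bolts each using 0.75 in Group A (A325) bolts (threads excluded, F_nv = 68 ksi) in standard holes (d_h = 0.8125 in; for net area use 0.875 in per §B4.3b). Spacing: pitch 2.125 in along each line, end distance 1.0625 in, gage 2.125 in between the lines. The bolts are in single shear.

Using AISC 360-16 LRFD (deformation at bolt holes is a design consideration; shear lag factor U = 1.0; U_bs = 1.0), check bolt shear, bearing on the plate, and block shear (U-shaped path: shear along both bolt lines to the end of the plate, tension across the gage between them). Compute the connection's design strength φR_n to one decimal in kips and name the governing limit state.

Bolt shear: A_b = π(0.75)²/4 = 0.44179 in². φR_n = 0.75 × 68 × 0.44179 × 6 × 1 = 135.2 kips.
Bearing (0.25 in plate, F_u = 65 ksi): end bolts L_c = 1.0625 − 0.8125/2 = 0.65625, R_n = min(1.2×0.65625×0.25×65, 2.4×0.75×0.25×65) = 12.797 kips/bolt; interior L_c = 2.125 − 0.8125 = 1.3125, R_n = 25.594 kips/bolt. φR_n = 0.75 × (2×12.797 + 4×25.594) = 96.0 kips.
Block shear: shear path 2×[1.0625+2×2.125] = 2×5.3125 in, A_gv = 2.6563, A_nv = 2×(5.3125 − 2.5×0.875)×0.25 = 1.5625 in²; tension across gage: (2.125 − 1×0.875)×0.25 = 0.3125 in². R_n = min(0.6×65×1.5625, 0.6×50×2.6563) + 1.0×65×0.3125 = min(60.938, 79.689) + 20.313 = 81.251 kips. φR_n = 0.75 × 81.251 = 60.9 kips.
Governing: min(135.2, 96.0, 60.9) = 60.9 kips → block shear.

60.9 kips (block shear governs)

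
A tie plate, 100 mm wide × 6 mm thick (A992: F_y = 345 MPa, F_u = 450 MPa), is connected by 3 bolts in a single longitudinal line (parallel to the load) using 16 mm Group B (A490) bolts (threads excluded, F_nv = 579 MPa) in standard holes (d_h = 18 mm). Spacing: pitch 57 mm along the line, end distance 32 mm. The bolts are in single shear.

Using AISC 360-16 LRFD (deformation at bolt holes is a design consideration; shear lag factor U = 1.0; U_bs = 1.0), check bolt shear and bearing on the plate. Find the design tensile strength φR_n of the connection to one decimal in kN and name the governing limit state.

Bolt shear: A_b = π(16)²/4 = 201.06 mm². φR_n = 0.75 × 579 × 201.06 × 3 × 1 = 261.9 kN.
Bearing (6 mm plate, F_u = 450 MPa): end bolts L_c = 32 − 18/2 = 23, R_n = min(1.2×23×6×450, 2.4×16×6×450) = 74.52 kN/bolt; interior L_c = 57 − 18 = 39, R_n = 103.68 kN/bolt. φR_n = 0.75 × (1×74.52 + 2×103.68) = 211.4 kN.
Governing: min(261.9, 211.4) = 211.4 kN → bearing.

211.4 kN (bearing governs)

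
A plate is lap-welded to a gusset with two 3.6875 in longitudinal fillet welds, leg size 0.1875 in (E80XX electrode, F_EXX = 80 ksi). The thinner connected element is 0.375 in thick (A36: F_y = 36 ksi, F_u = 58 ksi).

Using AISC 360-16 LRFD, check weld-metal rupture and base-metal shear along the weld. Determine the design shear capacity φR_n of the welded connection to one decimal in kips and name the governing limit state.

Weld metal: throat = 0.707×0.1875 = 0.13256 in, L = 2×3.6875 = 7.375 in. φR_n = 0.75 × 0.6 × 80 × 0.13256 × 7.375 = 35.2 kips.
Base metal shear (0.375 in plate): yield φR_n = 1.0×0.6×36×0.375×7.375 = 59.7 kips; rupture φR_n = 0.75×0.6×58×0.375×7.375 = 72.2 kips; take 59.7 kips (yield).
Governing: min(35.2, 59.7) = 35.2 kips → weld metal.

35.2 kips (weld metal governs)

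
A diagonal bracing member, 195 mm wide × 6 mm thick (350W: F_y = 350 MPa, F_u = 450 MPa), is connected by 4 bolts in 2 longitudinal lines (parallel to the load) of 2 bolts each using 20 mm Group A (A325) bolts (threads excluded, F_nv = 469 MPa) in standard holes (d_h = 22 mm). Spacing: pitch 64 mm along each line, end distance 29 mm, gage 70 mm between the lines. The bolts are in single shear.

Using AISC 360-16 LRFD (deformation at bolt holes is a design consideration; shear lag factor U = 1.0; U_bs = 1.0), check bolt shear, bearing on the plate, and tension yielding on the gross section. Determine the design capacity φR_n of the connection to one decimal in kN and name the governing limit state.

281.9 kN (bearing governs)

Bolt shear: A_b = π(20)²/4 = 314.16 mm². φR_n = 0.75 × 469 × 314.16 × 4 × 1 = 442.0 kN.
Bearing (6 mm plate, F_u = 450 MPa): end bolts L_c = 29 − 22/2 = 18, R_n = min(1.2×18×6×450, 2.4×20×6×450) = 58.32 kN/bolt; interior L_c = 64 − 22 = 42, R_n = 129.6 kN/bolt. φR_n = 0.75 × (2×58.32 + 2×129.6) = 281.9 kN.
Tension yield (gross): A_g = 195×6 = 1170 mm². φR_n = 0.90 × 350 × 1170 = 368.6 kN.
Governing: min(442.0, 281.9, 368.6) = 281.9 kN → bearing.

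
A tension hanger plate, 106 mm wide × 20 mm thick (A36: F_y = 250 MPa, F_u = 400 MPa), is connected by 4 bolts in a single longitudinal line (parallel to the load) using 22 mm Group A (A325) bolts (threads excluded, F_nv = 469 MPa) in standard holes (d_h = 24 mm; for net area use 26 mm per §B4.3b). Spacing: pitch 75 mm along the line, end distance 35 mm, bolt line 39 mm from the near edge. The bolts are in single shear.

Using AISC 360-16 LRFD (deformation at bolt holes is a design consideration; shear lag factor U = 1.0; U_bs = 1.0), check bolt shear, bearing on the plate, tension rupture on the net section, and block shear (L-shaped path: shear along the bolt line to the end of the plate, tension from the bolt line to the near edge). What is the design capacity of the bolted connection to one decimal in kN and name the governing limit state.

480.0 kN (net-section rupture governs)

Bolt shear: A_b = π(22)²/4 = 380.13 mm². φR_n = 0.75 × 469 × 380.13 × 4 × 1 = 534.8 kN.
Bearing (20 mm plate, F_u = 400 MPa): end bolts L_c = 35 − 24/2 = 23, R_n = min(1.2×23×20×400, 2.4×22×20×400) = 220.8 kN/bolt; interior L_c = 75 − 24 = 51, R_n = 422.4 kN/bolt. φR_n = 0.75 × (1×220.8 + 3×422.4) = 1116.0 kN.
Tension rupture (net): A_n = (106 − 1×26)×20 = 1600 mm² (U = 1.0, A_e = A_n). φR_n = 0.75 × 400 × 1600 = 480.0 kN.
Block shear: shear path 1×[35+3×75] = 1×260 mm, A_gv = 5200, A_nv = 1×(260 − 3.5×26)×20 = 3380 mm²; tension to near edge: (39 − 0.5×26)×20 = 520 mm². R_n = min(0.6×400×3380, 0.6×250×5200) + 1.0×400×520 = min(811.2, 780) + 208 = 988 kN. φR_n = 0.75 × 988 = 741.0 kN.
Governing: min(534.8, 1116.0, 480.0, 741.0) = 480.0 kN → net-section rupture.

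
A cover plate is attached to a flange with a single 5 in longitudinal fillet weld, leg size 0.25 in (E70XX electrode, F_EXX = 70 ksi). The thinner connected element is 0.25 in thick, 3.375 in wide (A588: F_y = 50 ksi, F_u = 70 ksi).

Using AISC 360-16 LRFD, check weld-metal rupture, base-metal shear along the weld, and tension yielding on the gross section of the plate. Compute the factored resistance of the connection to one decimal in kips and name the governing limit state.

27.8 kips (weld metal governs)

Weld metal: throat = 0.707×0.25 = 0.17675 in, L = 5 in. φR_n = 0.75 × 0.6 × 70 × 0.17675 × 5 = 27.8 kips.
Base metal shear (0.25 in plate): yield φR_n = 1.0×0.6×50×0.25×5 = 37.5 kips; rupture φR_n = 0.75×0.6×70×0.25×5 = 39.4 kips; take 37.5 kips (yield).
Tension yield (gross): A_g = 3.375×0.25 = 0.84375 in². φR_n = 0.90 × 50 × 0.84375 = 38.0 kips.
Governing: min(27.8, 37.5, 38.0) = 27.8 kips → weld metal.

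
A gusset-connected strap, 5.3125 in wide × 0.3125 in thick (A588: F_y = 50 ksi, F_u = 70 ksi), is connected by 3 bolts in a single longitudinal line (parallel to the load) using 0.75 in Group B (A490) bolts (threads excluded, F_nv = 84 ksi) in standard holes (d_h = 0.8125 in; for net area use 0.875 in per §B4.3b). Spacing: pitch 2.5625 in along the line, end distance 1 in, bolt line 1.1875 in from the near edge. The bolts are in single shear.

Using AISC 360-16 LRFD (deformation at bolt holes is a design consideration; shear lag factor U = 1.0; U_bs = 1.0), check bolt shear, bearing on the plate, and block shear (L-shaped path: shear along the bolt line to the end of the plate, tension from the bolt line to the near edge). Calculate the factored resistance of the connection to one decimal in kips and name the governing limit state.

51.1 kips (block shear governs)

Bolt shear: A_b = π(0.75)²/4 = 0.44179 in². φR_n = 0.75 × 84 × 0.44179 × 3 × 1 = 83.5 kips.
Bearing (0.3125 in plate, F_u = 70 ksi): end bolts L_c = 1 − 0.8125/2 = 0.59375, R_n = min(1.2×0.59375×0.3125×70, 2.4×0.75×0.3125×70) = 15.586 kips/bolt; interior L_c = 2.5625 − 0.8125 = 1.75, R_n = 39.375 kips/bolt. φR_n = 0.75 × (1×15.586 + 2×39.375) = 70.8 kips.
Block shear: shear path 1×[1+2×2.5625] = 1×6.125 in, A_gv = 1.9141, A_nv = 1×(6.125 − 2.5×0.875)×0.3125 = 1.2305 in²; tension to near edge: (1.1875 − 0.5×0.875)×0.3125 = 0.23438 in². R_n = min(0.6×70×1.2305, 0.6×50×1.9141) + 1.0×70×0.23438 = min(51.681, 57.423) + 16.407 = 68.088 kips. φR_n = 0.75 × 68.088 = 51.1 kips.
Governing: min(83.5, 70.8, 51.1) = 51.1 kips → block shear.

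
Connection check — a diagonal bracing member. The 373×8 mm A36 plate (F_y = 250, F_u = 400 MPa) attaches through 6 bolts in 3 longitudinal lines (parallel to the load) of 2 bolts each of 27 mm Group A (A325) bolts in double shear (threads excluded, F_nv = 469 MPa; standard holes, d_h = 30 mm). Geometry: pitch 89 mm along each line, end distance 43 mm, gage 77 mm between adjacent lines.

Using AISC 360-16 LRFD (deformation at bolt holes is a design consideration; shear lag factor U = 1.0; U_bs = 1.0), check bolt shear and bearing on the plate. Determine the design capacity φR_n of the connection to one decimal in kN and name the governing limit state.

Bolt shear: A_b = π(27)²/4 = 572.56 mm². φR_n = 0.75 × 469 × 572.56 × 6 × 2 = 2416.8 kN.
Bearing (8 mm plate, F_u = 400 MPa): end bolts L_c = 43 − 30/2 = 28, R_n = min(1.2×28×8×400, 2.4×27×8×400) = 107.52 kN/bolt; interior L_c = 89 − 30 = 59, R_n = 207.36 kN/bolt. φR_n = 0.75 × (3×107.52 + 3×207.36) = 708.5 kN.
Governing: min(2416.8, 708.5) = 708.5 kN → bearing.

708.5 kN (bearing governs)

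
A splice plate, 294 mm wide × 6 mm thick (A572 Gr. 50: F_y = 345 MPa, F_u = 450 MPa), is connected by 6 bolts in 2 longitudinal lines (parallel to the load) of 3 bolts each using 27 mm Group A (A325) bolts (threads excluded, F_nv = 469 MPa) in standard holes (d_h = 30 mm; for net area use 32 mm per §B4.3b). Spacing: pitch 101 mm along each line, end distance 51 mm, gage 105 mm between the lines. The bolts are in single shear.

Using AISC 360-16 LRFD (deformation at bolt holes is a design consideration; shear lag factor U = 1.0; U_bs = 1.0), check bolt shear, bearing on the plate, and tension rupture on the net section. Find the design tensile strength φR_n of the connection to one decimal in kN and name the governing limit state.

Bolt shear: A_b = π(27)²/4 = 572.56 mm². φR_n = 0.75 × 469 × 572.56 × 6 × 1 = 1208.4 kN.
Bearing (6 mm plate, F_u = 450 MPa): end bolts L_c = 51 − 30/2 = 36, R_n = min(1.2×36×6×450, 2.4×27×6×450) = 116.64 kN/bolt; interior L_c = 101 − 30 = 71, R_n = 174.96 kN/bolt. φR_n = 0.75 × (2×116.64 + 4×174.96) = 699.8 kN.
Tension rupture (net): A_n = (294 − 2×32)×6 = 1380 mm² (U = 1.0, A_e = A_n). φR_n = 0.75 × 450 × 1380 = 465.8 kN.
Governing: min(1208.4, 699.8, 465.8) = 465.8 kN → net-section rupture.

465.8 kN (net-section rupture governs)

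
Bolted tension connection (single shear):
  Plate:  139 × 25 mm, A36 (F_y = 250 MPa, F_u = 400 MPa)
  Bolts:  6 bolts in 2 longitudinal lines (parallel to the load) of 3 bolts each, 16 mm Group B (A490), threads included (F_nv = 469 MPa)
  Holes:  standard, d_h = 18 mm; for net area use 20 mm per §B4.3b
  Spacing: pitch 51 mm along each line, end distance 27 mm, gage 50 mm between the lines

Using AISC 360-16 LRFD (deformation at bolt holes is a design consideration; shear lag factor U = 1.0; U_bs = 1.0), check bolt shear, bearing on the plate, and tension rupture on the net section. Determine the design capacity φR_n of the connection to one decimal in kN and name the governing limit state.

Bolt shear: A_b = π(16)²/4 = 201.06 mm². φR_n = 0.75 × 469 × 201.06 × 6 × 1 = 424.3 kN.
Bearing (25 mm plate, F_u = 400 MPa): end bolts L_c = 27 − 18/2 = 18, R_n = min(1.2×18×25×400, 2.4×16×25×400) = 216 kN/bolt; interior L_c = 51 − 18 = 33, R_n = 384 kN/bolt. φR_n = 0.75 × (2×216 + 4×384) = 1476.0 kN.
Tension rupture (net): A_n = (139 − 2×20)×25 = 2475 mm² (U = 1.0, A_e = A_n). φR_n = 0.75 × 400 × 2475 = 742.5 kN.
Governing: min(424.3, 1476.0, 742.5) = 424.3 kN → bolt shear.

424.3 kN (bolt shear governs)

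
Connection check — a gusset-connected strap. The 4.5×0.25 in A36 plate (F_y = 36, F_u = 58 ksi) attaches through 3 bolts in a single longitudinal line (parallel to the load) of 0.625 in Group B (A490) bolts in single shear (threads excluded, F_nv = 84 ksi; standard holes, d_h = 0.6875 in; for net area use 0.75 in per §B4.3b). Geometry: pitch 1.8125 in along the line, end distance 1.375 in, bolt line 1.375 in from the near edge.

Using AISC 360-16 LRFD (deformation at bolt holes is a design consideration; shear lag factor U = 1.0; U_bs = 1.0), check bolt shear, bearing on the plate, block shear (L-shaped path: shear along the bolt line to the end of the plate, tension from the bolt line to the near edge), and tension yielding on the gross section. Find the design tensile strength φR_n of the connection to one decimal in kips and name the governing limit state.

31.1 kips (block shear governs)

Bolt shear: A_b = π(0.625)²/4 = 0.3068 in². φR_n = 0.75 × 84 × 0.3068 × 3 × 1 = 58.0 kips.
Bearing (0.25 in plate, F_u = 58 ksi): end bolts L_c = 1.375 − 0.6875/2 = 1.03125, R_n = min(1.2×1.03125×0.25×58, 2.4×0.625×0.25×58) = 17.944 kips/bolt; interior L_c = 1.8125 − 0.6875 = 1.125, R_n = 19.575 kips/bolt. φR_n = 0.75 × (1×17.944 + 2×19.575) = 42.8 kips.
Block shear: shear path 1×[1.375+2×1.8125] = 1×5 in, A_gv = 1.25, A_nv = 1×(5 − 2.5×0.75)×0.25 = 0.78125 in²; tension to near edge: (1.375 − 0.5×0.75)×0.25 = 0.25 in². R_n = min(0.6×58×0.78125, 0.6×36×1.25) + 1.0×58×0.25 = min(27.188, 27) + 14.5 = 41.5 kips. φR_n = 0.75 × 41.5 = 31.1 kips.
Tension yield (gross): A_g = 4.5×0.25 = 1.125 in². φR_n = 0.90 × 36 × 1.125 = 36.5 kips.
Governing: min(58.0, 42.8, 31.1, 36.5) = 31.1 kips → block shear.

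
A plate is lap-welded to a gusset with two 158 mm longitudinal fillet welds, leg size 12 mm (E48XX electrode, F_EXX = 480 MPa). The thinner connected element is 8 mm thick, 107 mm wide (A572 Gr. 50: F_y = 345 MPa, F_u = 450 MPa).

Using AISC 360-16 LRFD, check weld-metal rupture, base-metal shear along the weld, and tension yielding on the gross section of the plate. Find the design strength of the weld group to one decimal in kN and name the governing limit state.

265.8 kN (gross-section yield governs)

Weld metal: throat = 0.707×12 = 8.484 mm, L = 2×158 = 316 mm. φR_n = 0.75 × 0.6 × 480 × 8.484 × 316 = 579.1 kN.
Base metal shear (8 mm plate): yield φR_n = 1.0×0.6×345×8×316 = 523.3 kN; rupture φR_n = 0.75×0.6×450×8×316 = 511.9 kN; take 511.9 kN (rupture).
Tension yield (gross): A_g = 107×8 = 856 mm². φR_n = 0.90 × 345 × 856 = 265.8 kN.
Governing: min(579.1, 511.9, 265.8) = 265.8 kN → gross-section yield.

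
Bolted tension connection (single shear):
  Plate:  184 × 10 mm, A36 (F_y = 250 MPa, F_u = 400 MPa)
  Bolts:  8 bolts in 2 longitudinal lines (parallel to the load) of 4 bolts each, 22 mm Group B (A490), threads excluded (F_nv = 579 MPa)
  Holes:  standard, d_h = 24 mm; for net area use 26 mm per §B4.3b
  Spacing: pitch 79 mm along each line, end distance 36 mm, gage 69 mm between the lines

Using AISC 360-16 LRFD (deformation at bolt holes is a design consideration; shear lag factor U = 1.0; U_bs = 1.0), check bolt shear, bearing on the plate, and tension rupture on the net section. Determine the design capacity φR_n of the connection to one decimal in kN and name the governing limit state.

396.0 kN (net-section rupture governs)

Bolt shear: A_b = π(22)²/4 = 380.13 mm². φR_n = 0.75 × 579 × 380.13 × 8 × 1 = 1320.6 kN.
Bearing (10 mm plate, F_u = 400 MPa): end bolts L_c = 36 − 24/2 = 24, R_n = min(1.2×24×10×400, 2.4×22×10×400) = 115.2 kN/bolt; interior L_c = 79 − 24 = 55, R_n = 211.2 kN/bolt. φR_n = 0.75 × (2×115.2 + 6×211.2) = 1123.2 kN.
Tension rupture (net): A_n = (184 − 2×26)×10 = 1320 mm² (U = 1.0, A_e = A_n). φR_n = 0.75 × 400 × 1320 = 396.0 kN.
Governing: min(1320.6, 1123.2, 396.0) = 396.0 kN → net-section rupture.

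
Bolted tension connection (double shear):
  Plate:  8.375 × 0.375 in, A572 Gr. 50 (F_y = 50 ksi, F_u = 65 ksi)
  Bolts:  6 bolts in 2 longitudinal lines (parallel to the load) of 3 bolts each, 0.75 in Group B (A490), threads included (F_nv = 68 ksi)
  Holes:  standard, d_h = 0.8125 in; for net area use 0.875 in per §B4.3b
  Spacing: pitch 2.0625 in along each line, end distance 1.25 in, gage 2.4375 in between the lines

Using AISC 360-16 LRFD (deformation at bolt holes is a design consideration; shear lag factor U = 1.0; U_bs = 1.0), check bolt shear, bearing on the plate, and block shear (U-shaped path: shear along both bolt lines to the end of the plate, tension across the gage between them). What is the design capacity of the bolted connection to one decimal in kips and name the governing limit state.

98.5 kips (block shear governs)

Bolt shear: A_b = π(0.75)²/4 = 0.44179 in². φR_n = 0.75 × 68 × 0.44179 × 6 × 2 = 270.4 kips.
Bearing (0.375 in plate, F_u = 65 ksi): end bolts L_c = 1.25 − 0.8125/2 = 0.84375, R_n = min(1.2×0.84375×0.375×65, 2.4×0.75×0.375×65) = 24.68 kips/bolt; interior L_c = 2.0625 − 0.8125 = 1.25, R_n = 36.563 kips/bolt. φR_n = 0.75 × (2×24.68 + 4×36.563) = 146.7 kips.
Block shear: shear path 2×[1.25+2×2.0625] = 2×5.375 in, A_gv = 4.0313, A_nv = 2×(5.375 − 2.5×0.875)×0.375 = 2.3906 in²; tension across gage: (2.4375 − 1×0.875)×0.375 = 0.58594 in². R_n = min(0.6×65×2.3906, 0.6×50×4.0313) + 1.0×65×0.58594 = min(93.233, 120.94) + 38.086 = 131.32 kips. φR_n = 0.75 × 131.32 = 98.5 kips.
Governing: min(270.4, 146.7, 98.5) = 98.5 kips → block shear.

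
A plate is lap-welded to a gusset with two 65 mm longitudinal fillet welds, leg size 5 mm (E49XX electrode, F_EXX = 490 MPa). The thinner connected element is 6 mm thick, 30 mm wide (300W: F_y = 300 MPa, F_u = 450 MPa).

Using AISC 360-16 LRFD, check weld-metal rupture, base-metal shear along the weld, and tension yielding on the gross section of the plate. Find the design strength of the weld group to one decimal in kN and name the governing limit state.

48.6 kN (gross-section yield governs)

Weld metal: throat = 0.707×5 = 3.535 mm, L = 2×65 = 130 mm. φR_n = 0.75 × 0.6 × 490 × 3.535 × 130 = 101.3 kN.
Base metal shear (6 mm plate): yield φR_n = 1.0×0.6×300×6×130 = 140.4 kN; rupture φR_n = 0.75×0.6×450×6×130 = 158.0 kN; take 140.4 kN (yield).
Tension yield (gross): A_g = 30×6 = 180 mm². φR_n = 0.90 × 300 × 180 = 48.6 kN.
Governing: min(101.3, 140.4, 48.6) = 48.6 kN → gross-section yield.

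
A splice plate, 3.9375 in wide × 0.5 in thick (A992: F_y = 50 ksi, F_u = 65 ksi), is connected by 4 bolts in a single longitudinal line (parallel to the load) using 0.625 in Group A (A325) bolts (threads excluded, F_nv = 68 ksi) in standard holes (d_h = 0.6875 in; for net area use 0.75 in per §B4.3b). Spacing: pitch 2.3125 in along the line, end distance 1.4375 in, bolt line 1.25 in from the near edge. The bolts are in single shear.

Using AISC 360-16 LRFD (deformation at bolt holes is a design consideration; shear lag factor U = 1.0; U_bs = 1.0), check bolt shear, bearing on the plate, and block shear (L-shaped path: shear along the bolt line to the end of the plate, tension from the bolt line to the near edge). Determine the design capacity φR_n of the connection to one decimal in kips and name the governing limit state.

Bolt shear: A_b = π(0.625)²/4 = 0.3068 in². φR_n = 0.75 × 68 × 0.3068 × 4 × 1 = 62.6 kips.
Bearing (0.5 in plate, F_u = 65 ksi): end bolts L_c = 1.4375 − 0.6875/2 = 1.09375, R_n = min(1.2×1.09375×0.5×65, 2.4×0.625×0.5×65) = 42.656 kips/bolt; interior L_c = 2.3125 − 0.6875 = 1.625, R_n = 48.75 kips/bolt. φR_n = 0.75 × (1×42.656 + 3×48.75) = 141.7 kips.
Block shear: shear path 1×[1.4375+3×2.3125] = 1×8.375 in, A_gv = 4.1875, A_nv = 1×(8.375 − 3.5×0.75)×0.5 = 2.875 in²; tension to near edge: (1.25 − 0.5×0.75)×0.5 = 0.4375 in². R_n = min(0.6×65×2.875, 0.6×50×4.1875) + 1.0×65×0.4375 = min(112.13, 125.63) + 28.438 = 140.57 kips. φR_n = 0.75 × 140.57 = 105.4 kips.
Governing: min(62.6, 141.7, 105.4) = 62.6 kips → bolt shear.

62.6 kips (bolt shear governs)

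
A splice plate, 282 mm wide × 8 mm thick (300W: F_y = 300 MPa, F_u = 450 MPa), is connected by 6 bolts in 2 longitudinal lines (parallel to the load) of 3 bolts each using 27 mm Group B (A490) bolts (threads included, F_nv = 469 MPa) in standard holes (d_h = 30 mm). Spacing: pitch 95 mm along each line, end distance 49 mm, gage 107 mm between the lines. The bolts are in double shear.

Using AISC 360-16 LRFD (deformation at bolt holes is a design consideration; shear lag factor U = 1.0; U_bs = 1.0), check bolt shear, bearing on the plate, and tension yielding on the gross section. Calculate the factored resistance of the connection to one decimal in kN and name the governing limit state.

Bolt shear: A_b = π(27)²/4 = 572.56 mm². φR_n = 0.75 × 469 × 572.56 × 6 × 2 = 2416.8 kN.
Bearing (8 mm plate, F_u = 450 MPa): end bolts L_c = 49 − 30/2 = 34, R_n = min(1.2×34×8×450, 2.4×27×8×450) = 146.88 kN/bolt; interior L_c = 95 − 30 = 65, R_n = 233.28 kN/bolt. φR_n = 0.75 × (2×146.88 + 4×233.28) = 920.2 kN.
Tension yield (gross): A_g = 282×8 = 2256 mm². φR_n = 0.90 × 300 × 2256 = 609.1 kN.
Governing: min(2416.8, 920.2, 609.1) = 609.1 kN → gross-section yield.

609.1 kN (gross-section yield governs)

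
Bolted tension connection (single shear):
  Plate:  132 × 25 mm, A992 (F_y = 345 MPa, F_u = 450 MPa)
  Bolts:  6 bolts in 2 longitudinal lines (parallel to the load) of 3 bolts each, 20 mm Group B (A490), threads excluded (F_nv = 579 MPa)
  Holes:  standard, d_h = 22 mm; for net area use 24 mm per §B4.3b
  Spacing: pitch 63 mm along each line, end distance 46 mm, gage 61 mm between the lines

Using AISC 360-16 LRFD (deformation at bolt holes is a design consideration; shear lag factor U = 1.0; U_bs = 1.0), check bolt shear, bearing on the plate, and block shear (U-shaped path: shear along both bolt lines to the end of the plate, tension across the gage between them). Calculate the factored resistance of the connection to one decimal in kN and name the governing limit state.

818.5 kN (bolt shear governs)

Bolt shear: A_b = π(20)²/4 = 314.16 mm². φR_n = 0.75 × 579 × 314.16 × 6 × 1 = 818.5 kN.
Bearing (25 mm plate, F_u = 450 MPa): end bolts L_c = 46 − 22/2 = 35, R_n = min(1.2×35×25×450, 2.4×20×25×450) = 472.5 kN/bolt; interior L_c = 63 − 22 = 41, R_n = 540 kN/bolt. φR_n = 0.75 × (2×472.5 + 4×540) = 2328.8 kN.
Block shear: shear path 2×[46+2×63] = 2×172 mm, A_gv = 8600, A_nv = 2×(172 − 2.5×24)×25 = 5600 mm²; tension across gage: (61 − 1×24)×25 = 925 mm². R_n = min(0.6×450×5600, 0.6×345×8600) + 1.0×450×925 = min(1512, 1780.2) + 416.25 = 1928.3 kN. φR_n = 0.75 × 1928.3 = 1446.2 kN.
Governing: min(818.5, 2328.8, 1446.2) = 818.5 kN → bolt shear.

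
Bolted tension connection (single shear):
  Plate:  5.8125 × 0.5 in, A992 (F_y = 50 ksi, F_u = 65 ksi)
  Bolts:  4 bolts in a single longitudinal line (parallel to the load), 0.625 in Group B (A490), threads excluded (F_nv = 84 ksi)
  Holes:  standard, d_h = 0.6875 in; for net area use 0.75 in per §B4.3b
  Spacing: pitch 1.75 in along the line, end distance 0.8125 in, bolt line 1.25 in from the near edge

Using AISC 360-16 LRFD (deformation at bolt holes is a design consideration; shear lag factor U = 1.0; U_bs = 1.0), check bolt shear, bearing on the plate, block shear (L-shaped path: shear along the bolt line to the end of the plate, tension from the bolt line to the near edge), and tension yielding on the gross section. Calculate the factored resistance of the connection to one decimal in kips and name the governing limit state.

71.6 kips (block shear governs)

Bolt shear: A_b = π(0.625)²/4 = 0.3068 in². φR_n = 0.75 × 84 × 0.3068 × 4 × 1 = 77.3 kips.
Bearing (0.5 in plate, F_u = 65 ksi): end bolts L_c = 0.8125 − 0.6875/2 = 0.46875, R_n = min(1.2×0.46875×0.5×65, 2.4×0.625×0.5×65) = 18.281 kips/bolt; interior L_c = 1.75 − 0.6875 = 1.0625, R_n = 41.438 kips/bolt. φR_n = 0.75 × (1×18.281 + 3×41.438) = 106.9 kips.
Block shear: shear path 1×[0.8125+3×1.75] = 1×6.0625 in, A_gv = 3.0313, A_nv = 1×(6.0625 − 3.5×0.75)×0.5 = 1.7188 in²; tension to near edge: (1.25 − 0.5×0.75)×0.5 = 0.4375 in². R_n = min(0.6×65×1.7188, 0.6×50×3.0313) + 1.0×65×0.4375 = min(67.033, 90.939) + 28.438 = 95.471 kips. φR_n = 0.75 × 95.471 = 71.6 kips.
Tension yield (gross): A_g = 5.8125×0.5 = 2.9063 in². φR_n = 0.90 × 50 × 2.9063 = 130.8 kips.
Governing: min(77.3, 106.9, 71.6, 130.8) = 71.6 kips → block shear.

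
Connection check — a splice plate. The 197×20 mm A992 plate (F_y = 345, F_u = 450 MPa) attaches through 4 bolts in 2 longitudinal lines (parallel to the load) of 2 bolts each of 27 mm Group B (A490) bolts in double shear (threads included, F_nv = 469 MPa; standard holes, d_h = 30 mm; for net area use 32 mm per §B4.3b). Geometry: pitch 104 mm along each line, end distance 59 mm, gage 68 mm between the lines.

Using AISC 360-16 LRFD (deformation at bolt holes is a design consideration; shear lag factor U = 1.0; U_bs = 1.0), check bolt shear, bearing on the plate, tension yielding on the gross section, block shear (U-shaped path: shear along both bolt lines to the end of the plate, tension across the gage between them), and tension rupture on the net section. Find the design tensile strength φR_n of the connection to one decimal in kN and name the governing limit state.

897.8 kN (net-section rupture governs)

Bolt shear: A_b = π(27)²/4 = 572.56 mm². φR_n = 0.75 × 469 × 572.56 × 4 × 2 = 1611.2 kN.
Bearing (20 mm plate, F_u = 450 MPa): end bolts L_c = 59 − 30/2 = 44, R_n = min(1.2×44×20×450, 2.4×27×20×450) = 475.2 kN/bolt; interior L_c = 104 − 30 = 74, R_n = 583.2 kN/bolt. φR_n = 0.75 × (2×475.2 + 2×583.2) = 1587.6 kN.
Tension yield (gross): A_g = 197×20 = 3940 mm². φR_n = 0.90 × 345 × 3940 = 1223.4 kN.
Block shear: shear path 2×[59+1×104] = 2×163 mm, A_gv = 6520, A_nv = 2×(163 − 1.5×32)×20 = 4600 mm²; tension across gage: (68 − 1×32)×20 = 720 mm². R_n = min(0.6×450×4600, 0.6×345×6520) + 1.0×450×720 = min(1242, 1349.6) + 324 = 1566 kN. φR_n = 0.75 × 1566 = 1174.5 kN.
Tension rupture (net): A_n = (197 − 2×32)×20 = 2660 mm² (U = 1.0, A_e = A_n). φR_n = 0.75 × 450 × 2660 = 897.8 kN.
Governing: min(1611.2, 1587.6, 1223.4, 1174.5, 897.8) = 897.8 kN → net-section rupture.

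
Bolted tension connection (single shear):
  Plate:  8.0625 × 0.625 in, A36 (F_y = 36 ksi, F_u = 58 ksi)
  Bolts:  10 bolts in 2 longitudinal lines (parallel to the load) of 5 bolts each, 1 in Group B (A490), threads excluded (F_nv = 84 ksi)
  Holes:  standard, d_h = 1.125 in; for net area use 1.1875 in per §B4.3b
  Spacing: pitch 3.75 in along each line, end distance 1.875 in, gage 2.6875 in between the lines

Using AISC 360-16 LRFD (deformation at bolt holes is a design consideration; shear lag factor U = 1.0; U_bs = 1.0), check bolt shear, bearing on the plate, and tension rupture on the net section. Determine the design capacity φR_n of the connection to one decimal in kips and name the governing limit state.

154.6 kips (net-section rupture governs)

Bolt shear: A_b = π(1)²/4 = 0.7854 in². φR_n = 0.75 × 84 × 0.7854 × 10 × 1 = 494.8 kips.
Bearing (0.625 in plate, F_u = 58 ksi): end bolts L_c = 1.875 − 1.125/2 = 1.3125, R_n = min(1.2×1.3125×0.625×58, 2.4×1×0.625×58) = 57.094 kips/bolt; interior L_c = 3.75 − 1.125 = 2.625, R_n = 87 kips/bolt. φR_n = 0.75 × (2×57.094 + 8×87) = 607.6 kips.
Tension rupture (net): A_n = (8.0625 − 2×1.1875)×0.625 = 3.5547 in² (U = 1.0, A_e = A_n). φR_n = 0.75 × 58 × 3.5547 = 154.6 kips.
Governing: min(494.8, 607.6, 154.6) = 154.6 kips → net-section rupture.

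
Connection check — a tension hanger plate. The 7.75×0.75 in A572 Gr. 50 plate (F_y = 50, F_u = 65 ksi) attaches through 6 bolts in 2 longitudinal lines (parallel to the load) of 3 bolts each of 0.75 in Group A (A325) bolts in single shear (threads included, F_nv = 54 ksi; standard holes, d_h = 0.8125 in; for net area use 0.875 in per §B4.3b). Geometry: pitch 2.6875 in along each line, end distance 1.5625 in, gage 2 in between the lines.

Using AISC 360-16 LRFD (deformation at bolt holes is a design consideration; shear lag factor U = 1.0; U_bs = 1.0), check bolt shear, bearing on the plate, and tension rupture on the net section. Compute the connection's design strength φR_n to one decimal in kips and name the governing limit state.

107.4 kips (bolt shear governs)

Bolt shear: A_b = π(0.75)²/4 = 0.44179 in². φR_n = 0.75 × 54 × 0.44179 × 6 × 1 = 107.4 kips.
Bearing (0.75 in plate, F_u = 65 ksi): end bolts L_c = 1.5625 − 0.8125/2 = 1.15625, R_n = min(1.2×1.15625×0.75×65, 2.4×0.75×0.75×65) = 67.641 kips/bolt; interior L_c = 2.6875 − 0.8125 = 1.875, R_n = 87.75 kips/bolt. φR_n = 0.75 × (2×67.641 + 4×87.75) = 364.7 kips.
Tension rupture (net): A_n = (7.75 − 2×0.875)×0.75 = 4.5 in² (U = 1.0, A_e = A_n). φR_n = 0.75 × 65 × 4.5 = 219.4 kips.
Governing: min(107.4, 364.7, 219.4) = 107.4 kips → bolt shear.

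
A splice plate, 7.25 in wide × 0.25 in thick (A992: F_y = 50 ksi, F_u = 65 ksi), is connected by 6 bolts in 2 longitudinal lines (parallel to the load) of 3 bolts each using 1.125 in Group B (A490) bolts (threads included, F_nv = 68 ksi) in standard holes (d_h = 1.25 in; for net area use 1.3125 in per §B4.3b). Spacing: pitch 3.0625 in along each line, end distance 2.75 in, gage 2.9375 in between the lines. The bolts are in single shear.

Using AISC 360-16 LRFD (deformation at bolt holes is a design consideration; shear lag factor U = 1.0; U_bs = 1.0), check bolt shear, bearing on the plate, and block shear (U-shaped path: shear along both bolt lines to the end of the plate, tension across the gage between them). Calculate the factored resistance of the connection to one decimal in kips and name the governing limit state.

101.6 kips (block shear governs)

Bolt shear: A_b = π(1.125)²/4 = 0.99402 in². φR_n = 0.75 × 68 × 0.99402 × 6 × 1 = 304.2 kips.
Bearing (0.25 in plate, F_u = 65 ksi): end bolts L_c = 2.75 − 1.25/2 = 2.125, R_n = min(1.2×2.125×0.25×65, 2.4×1.125×0.25×65) = 41.438 kips/bolt; interior L_c = 3.0625 − 1.25 = 1.8125, R_n = 35.344 kips/bolt. φR_n = 0.75 × (2×41.438 + 4×35.344) = 168.2 kips.
Block shear: shear path 2×[2.75+2×3.0625] = 2×8.875 in, A_gv = 4.4375, A_nv = 2×(8.875 − 2.5×1.3125)×0.25 = 2.7969 in²; tension across gage: (2.9375 − 1×1.3125)×0.25 = 0.40625 in². R_n = min(0.6×65×2.7969, 0.6×50×4.4375) + 1.0×65×0.40625 = min(109.08, 133.13) + 26.406 = 135.49 kips. φR_n = 0.75 × 135.49 = 101.6 kips.
Governing: min(304.2, 168.2, 101.6) = 101.6 kips → block shear.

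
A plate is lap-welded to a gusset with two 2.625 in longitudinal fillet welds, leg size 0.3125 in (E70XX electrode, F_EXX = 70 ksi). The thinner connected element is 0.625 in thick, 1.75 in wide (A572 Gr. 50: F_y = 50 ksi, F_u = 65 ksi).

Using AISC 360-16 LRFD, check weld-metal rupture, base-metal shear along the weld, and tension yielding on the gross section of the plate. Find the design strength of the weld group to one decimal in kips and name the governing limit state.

36.5 kips (weld metal governs)

Weld metal: throat = 0.707×0.3125 = 0.22094 in, L = 2×2.625 = 5.25 in. φR_n = 0.75 × 0.6 × 70 × 0.22094 × 5.25 = 36.5 kips.
Base metal shear (0.625 in plate): yield φR_n = 1.0×0.6×50×0.625×5.25 = 98.4 kips; rupture φR_n = 0.75×0.6×65×0.625×5.25 = 96.0 kips; take 96.0 kips (rupture).
Tension yield (gross): A_g = 1.75×0.625 = 1.0938 in². φR_n = 0.90 × 50 × 1.0938 = 49.2 kips.
Governing: min(36.5, 96.0, 49.2) = 36.5 kips → weld metal.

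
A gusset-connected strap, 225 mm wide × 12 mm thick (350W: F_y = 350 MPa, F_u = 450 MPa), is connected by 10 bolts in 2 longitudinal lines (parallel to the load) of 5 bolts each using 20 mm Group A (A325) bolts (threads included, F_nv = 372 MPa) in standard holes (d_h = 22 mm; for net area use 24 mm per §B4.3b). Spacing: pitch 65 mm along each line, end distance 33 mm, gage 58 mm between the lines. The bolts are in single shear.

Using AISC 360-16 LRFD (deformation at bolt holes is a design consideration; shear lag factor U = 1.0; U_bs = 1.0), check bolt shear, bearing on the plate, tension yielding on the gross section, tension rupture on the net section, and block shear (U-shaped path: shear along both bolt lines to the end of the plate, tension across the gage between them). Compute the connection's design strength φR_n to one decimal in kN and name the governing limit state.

Bolt shear: A_b = π(20)²/4 = 314.16 mm². φR_n = 0.75 × 372 × 314.16 × 10 × 1 = 876.5 kN.
Bearing (12 mm plate, F_u = 450 MPa): end bolts L_c = 33 − 22/2 = 22, R_n = min(1.2×22×12×450, 2.4×20×12×450) = 142.56 kN/bolt; interior L_c = 65 − 22 = 43, R_n = 259.2 kN/bolt. φR_n = 0.75 × (2×142.56 + 8×259.2) = 1769.0 kN.
Tension yield (gross): A_g = 225×12 = 2700 mm². φR_n = 0.90 × 350 × 2700 = 850.5 kN.
Tension rupture (net): A_n = (225 − 2×24)×12 = 2124 mm² (U = 1.0, A_e = A_n). φR_n = 0.75 × 450 × 2124 = 716.9 kN.
Block shear: shear path 2×[33+4×65] = 2×293 mm, A_gv = 7032, A_nv = 2×(293 − 4.5×24)×12 = 4440 mm²; tension across gage: (58 − 1×24)×12 = 408 mm². R_n = min(0.6×450×4440, 0.6×350×7032) + 1.0×450×408 = min(1198.8, 1476.7) + 183.6 = 1382.4 kN. φR_n = 0.75 × 1382.4 = 1036.8 kN.
Governing: min(876.5, 1769.0, 850.5, 716.9, 1036.8) = 716.9 kN → net-section rupture.

716.9 kN (net-section rupture governs)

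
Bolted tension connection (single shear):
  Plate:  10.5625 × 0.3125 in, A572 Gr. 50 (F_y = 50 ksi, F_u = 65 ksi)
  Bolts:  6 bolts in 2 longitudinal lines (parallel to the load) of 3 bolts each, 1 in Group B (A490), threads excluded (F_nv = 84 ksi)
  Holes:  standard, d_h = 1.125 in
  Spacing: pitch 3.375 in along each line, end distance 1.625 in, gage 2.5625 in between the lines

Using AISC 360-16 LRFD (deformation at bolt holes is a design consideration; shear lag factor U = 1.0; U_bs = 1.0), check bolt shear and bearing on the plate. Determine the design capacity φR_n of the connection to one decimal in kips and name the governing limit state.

185.1 kips (bearing governs)

Bolt shear: A_b = π(1)²/4 = 0.7854 in². φR_n = 0.75 × 84 × 0.7854 × 6 × 1 = 296.9 kips.
Bearing (0.3125 in plate, F_u = 65 ksi): end bolts L_c = 1.625 − 1.125/2 = 1.0625, R_n = min(1.2×1.0625×0.3125×65, 2.4×1×0.3125×65) = 25.898 kips/bolt; interior L_c = 3.375 − 1.125 = 2.25, R_n = 48.75 kips/bolt. φR_n = 0.75 × (2×25.898 + 4×48.75) = 185.1 kips.
Governing: min(296.9, 185.1) = 185.1 kips → bearing.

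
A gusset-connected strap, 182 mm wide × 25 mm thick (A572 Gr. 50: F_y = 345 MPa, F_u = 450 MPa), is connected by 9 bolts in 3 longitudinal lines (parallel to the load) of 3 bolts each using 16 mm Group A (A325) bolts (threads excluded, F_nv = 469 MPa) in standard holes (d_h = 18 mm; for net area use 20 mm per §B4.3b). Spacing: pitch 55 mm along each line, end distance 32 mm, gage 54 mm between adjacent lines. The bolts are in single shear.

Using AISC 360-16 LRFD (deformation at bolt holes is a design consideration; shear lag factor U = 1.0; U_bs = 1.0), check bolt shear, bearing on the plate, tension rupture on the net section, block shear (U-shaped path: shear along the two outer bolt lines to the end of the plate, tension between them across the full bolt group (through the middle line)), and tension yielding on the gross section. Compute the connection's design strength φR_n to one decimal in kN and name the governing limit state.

Bolt shear: A_b = π(16)²/4 = 201.06 mm². φR_n = 0.75 × 469 × 201.06 × 9 × 1 = 636.5 kN.
Bearing (25 mm plate, F_u = 450 MPa): end bolts L_c = 32 − 18/2 = 23, R_n = min(1.2×23×25×450, 2.4×16×25×450) = 310.5 kN/bolt; interior L_c = 55 − 18 = 37, R_n = 432 kN/bolt. φR_n = 0.75 × (3×310.5 + 6×432) = 2642.6 kN.
Tension rupture (net): A_n = (182 − 3×20)×25 = 3050 mm² (U = 1.0, A_e = A_n). φR_n = 0.75 × 450 × 3050 = 1029.4 kN.
Block shear: shear path 2×[32+2×55] = 2×142 mm, A_gv = 7100, A_nv = 2×(142 − 2.5×20)×25 = 4600 mm²; tension across gage: (108 − 2×20)×25 = 1700 mm². R_n = min(0.6×450×4600, 0.6×345×7100) + 1.0×450×1700 = min(1242, 1469.7) + 765 = 2007 kN. φR_n = 0.75 × 2007 = 1505.3 kN.
Tension yield (gross): A_g = 182×25 = 4550 mm². φR_n = 0.90 × 345 × 4550 = 1412.8 kN.
Governing: min(636.5, 2642.6, 1029.4, 1505.3, 1412.8) = 636.5 kN → bolt shear.

636.5 kN (bolt shear governs)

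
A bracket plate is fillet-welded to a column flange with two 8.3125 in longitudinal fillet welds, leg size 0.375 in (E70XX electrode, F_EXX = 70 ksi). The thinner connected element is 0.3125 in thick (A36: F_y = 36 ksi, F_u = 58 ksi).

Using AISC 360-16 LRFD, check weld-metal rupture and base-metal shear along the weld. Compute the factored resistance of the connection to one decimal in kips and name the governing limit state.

112.2 kips (base-metal shear governs)

Weld metal: throat = 0.707×0.375 = 0.26513 in, L = 2×8.3125 = 16.625 in. φR_n = 0.75 × 0.6 × 70 × 0.26513 × 16.625 = 138.8 kips.
Base metal shear (0.3125 in plate): yield φR_n = 1.0×0.6×36×0.3125×16.625 = 112.2 kips; rupture φR_n = 0.75×0.6×58×0.3125×16.625 = 135.6 kips; take 112.2 kips (yield).
Governing: min(138.8, 112.2) = 112.2 kips → base-metal shear.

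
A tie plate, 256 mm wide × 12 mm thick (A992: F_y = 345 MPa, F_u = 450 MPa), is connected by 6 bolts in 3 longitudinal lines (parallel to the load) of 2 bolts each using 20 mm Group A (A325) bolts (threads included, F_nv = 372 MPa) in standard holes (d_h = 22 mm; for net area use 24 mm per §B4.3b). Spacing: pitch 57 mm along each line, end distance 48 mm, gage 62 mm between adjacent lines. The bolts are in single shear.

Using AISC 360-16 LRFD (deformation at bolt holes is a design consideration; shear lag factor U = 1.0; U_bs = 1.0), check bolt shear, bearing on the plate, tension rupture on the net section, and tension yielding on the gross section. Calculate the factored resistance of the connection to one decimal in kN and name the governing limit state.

525.9 kN (bolt shear governs)

Bolt shear: A_b = π(20)²/4 = 314.16 mm². φR_n = 0.75 × 372 × 314.16 × 6 × 1 = 525.9 kN.
Bearing (12 mm plate, F_u = 450 MPa): end bolts L_c = 48 − 22/2 = 37, R_n = min(1.2×37×12×450, 2.4×20×12×450) = 239.76 kN/bolt; interior L_c = 57 − 22 = 35, R_n = 226.8 kN/bolt. φR_n = 0.75 × (3×239.76 + 3×226.8) = 1049.8 kN.
Tension rupture (net): A_n = (256 − 3×24)×12 = 2208 mm² (U = 1.0, A_e = A_n). φR_n = 0.75 × 450 × 2208 = 745.2 kN.
Tension yield (gross): A_g = 256×12 = 3072 mm². φR_n = 0.90 × 345 × 3072 = 953.9 kN.
Governing: min(525.9, 1049.8, 745.2, 953.9) = 525.9 kN → bolt shear.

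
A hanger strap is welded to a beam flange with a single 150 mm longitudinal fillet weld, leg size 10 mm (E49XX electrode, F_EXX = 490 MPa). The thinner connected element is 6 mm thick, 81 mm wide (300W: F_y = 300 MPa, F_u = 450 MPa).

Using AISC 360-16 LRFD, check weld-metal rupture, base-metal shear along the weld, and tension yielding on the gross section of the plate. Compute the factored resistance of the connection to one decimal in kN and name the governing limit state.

131.2 kN (gross-section yield governs)

Weld metal: throat = 0.707×10 = 7.07 mm, L = 150 mm. φR_n = 0.75 × 0.6 × 490 × 7.07 × 150 = 233.8 kN.
Base metal shear (6 mm plate): yield φR_n = 1.0×0.6×300×6×150 = 162.0 kN; rupture φR_n = 0.75×0.6×450×6×150 = 182.3 kN; take 162.0 kN (yield).
Tension yield (gross): A_g = 81×6 = 486 mm². φR_n = 0.90 × 300 × 486 = 131.2 kN.
Governing: min(233.8, 162.0, 131.2) = 131.2 kN → gross-section yield.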